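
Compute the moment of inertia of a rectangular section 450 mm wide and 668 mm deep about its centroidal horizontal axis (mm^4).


I = b * h^3 / 12
= 450 * 668^3 / 12
= 450 * 298077632 / 12
= 11177911200.0 mm^4

11177911200.0 mm^4


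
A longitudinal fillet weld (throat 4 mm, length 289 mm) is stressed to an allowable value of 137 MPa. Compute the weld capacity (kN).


Strength = throat * length * allowable stress
= 4 * 289 * 137 N
= 158372 N
= 158.37 kN

158.37 kN


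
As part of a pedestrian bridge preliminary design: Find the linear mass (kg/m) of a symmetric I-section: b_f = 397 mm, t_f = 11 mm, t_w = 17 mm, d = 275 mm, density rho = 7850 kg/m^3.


A_flanges = 2 * 397 * 11 = 8734 mm^2
A_web = (275 - 2 * 11) * 17 = 4301 mm^2
A_total = 8734 + 4301 = 13035 mm^2 = 0.013035 m^2
Weight = rho * A = 7850 * 0.013035 = 102.3247 kg/m

102.3247 kg/m


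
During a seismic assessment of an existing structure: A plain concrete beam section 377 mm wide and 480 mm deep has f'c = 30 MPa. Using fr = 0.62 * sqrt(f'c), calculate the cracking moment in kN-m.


fr = 0.62 * sqrt(30) = 0.62 * 5.4772 = 3.3959 MPa
I = 377 * 480^3 / 12 = 3474432000.0 mm^4
y_t = 240.0 mm
M_cr = fr * I / y_t = 3.3959 * 3474432000.0 / 240.0 N-mm
= 49.1615 kN-m

49.1615 kN-m


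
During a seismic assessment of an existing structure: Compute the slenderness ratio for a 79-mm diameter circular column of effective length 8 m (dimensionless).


Radius of gyration r = d / 4 = 79 / 4 = 19.75 mm
L_eff = 8000.0 mm
Slenderness ratio = L / r = 8000.0 / 19.75 = 405.06 (dimensionless)

405.06 (dimensionless)


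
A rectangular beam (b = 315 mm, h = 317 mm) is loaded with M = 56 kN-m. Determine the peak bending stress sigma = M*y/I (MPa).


I = b * h^3 / 12 = 315 * 317^3 / 12 = 836194091.25 mm^4
y = h / 2 = 317 / 2 = 158.5 mm
M = 56 kN-m = 56000000.0 N-mm
sigma = M * y / I = 56000000.0 * 158.5 / 836194091.25
= 10.61 MPa

10.61 MPa


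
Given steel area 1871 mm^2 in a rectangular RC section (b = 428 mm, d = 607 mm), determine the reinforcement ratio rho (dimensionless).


rho = As / (b * d)
= 1871 / (428 * 607)
= 1871 / 259796
= 0.007202 (dimensionless)

0.007202 (dimensionless)


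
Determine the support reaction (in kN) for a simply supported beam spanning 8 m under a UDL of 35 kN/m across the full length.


Total load = w * L = 35 * 8 = 280 kN
By symmetry, each reaction R = total / 2 = 280 / 2 = 140.0 kN

140.0 kN


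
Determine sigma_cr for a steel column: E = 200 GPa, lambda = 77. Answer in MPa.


sigma_cr = pi^2 * E / lambda^2
= 9.8696 * 200000.0 / 77^2
= 9.8696 * 200000.0 / 5929
= 332.9264 MPa

332.9264 MPa


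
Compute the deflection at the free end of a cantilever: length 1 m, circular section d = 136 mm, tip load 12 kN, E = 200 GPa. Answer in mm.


I = pi * d^4 / 64 = pi * 136^4 / 64 = 16792893.44 mm^4
L = 1000.0 mm, P = 12000.0 N, E = 200000.0 MPa
delta = P * L^3 / (3 * E * I)
= 12000.0 * 1000.0^3 / (3 * 200000.0 * 16792893.44)
= 1.191 mm

1.191 mm


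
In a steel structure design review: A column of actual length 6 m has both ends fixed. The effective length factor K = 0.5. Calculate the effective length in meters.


L_eff = K * L
= 0.5 * 6
= 3.0 m

3.0 m


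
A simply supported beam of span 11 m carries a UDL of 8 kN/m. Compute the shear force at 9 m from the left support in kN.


R_A = w * L / 2 = 8 * 11 / 2 = 44.0 kN
V(x) = R_A - w * x = 44.0 - 8 * 9
= -28.0 kN

-28.0 kN


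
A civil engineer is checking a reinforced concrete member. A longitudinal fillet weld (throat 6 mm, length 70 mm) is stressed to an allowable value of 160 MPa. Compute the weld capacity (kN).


Strength = throat * length * allowable stress
= 6 * 70 * 160 N
= 67200 N
= 67.2 kN

67.2 kN


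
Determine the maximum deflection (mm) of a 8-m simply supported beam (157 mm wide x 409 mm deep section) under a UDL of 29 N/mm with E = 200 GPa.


I = 157 * 409^3 / 12 = 895134571.08 mm^4
L = 8000.0 mm, w = 29 N/mm, E = 200000.0 MPa
delta = 5 * w * L^4 / (384 * E * I)
= 5 * 29 * 8000.0^4 / (384 * 200000.0 * 895134571.08)
= 8.6393 mm

8.6393 mm


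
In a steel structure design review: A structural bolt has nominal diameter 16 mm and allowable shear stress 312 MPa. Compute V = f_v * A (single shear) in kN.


A = pi * d^2 / 4 = pi * 16^2 / 4 = 201.0619 mm^2
V = f_v * A / 1000 = 312 * 201.0619 / 1000
= 62.7313 kN

62.7313 kN


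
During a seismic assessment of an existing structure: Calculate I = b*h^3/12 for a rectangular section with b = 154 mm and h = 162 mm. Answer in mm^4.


I = b * h^3 / 12
= 154 * 162^3 / 12
= 154 * 4251528 / 12
= 54561276.0 mm^4

54561276.0 mm^4


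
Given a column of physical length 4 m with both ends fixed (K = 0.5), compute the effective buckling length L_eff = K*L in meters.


L_eff = K * L
= 0.5 * 4
= 2.0 m

2.0 m


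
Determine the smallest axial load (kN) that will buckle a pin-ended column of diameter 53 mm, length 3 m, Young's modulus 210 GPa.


I = pi * d^4 / 64 = 387323.08 mm^4
L = 3000.0 mm
P_cr = pi^2 * E * I / L^2
= 9.8696 * 210000.0 * 387323.08 / 3000.0^2
= 89196.93 N = 89.1969 kN

89.1969 kN


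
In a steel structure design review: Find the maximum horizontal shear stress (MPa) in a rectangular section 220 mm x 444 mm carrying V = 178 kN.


A = b * h = 220 * 444 = 97680 mm^2
V = 178 kN = 178000.0 N
tau_max = 1.5 * V / A = 1.5 * 178000.0 / 97680
= 2.7334 MPa

2.7334 MPa


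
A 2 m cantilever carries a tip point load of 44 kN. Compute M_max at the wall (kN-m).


For a cantilever with a point load at the free end:
M_max = P * L = 44 * 2 = 88 kN-m

88 kN-m


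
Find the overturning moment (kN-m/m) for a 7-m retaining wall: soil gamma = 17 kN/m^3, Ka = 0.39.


Pa = 0.5 * Ka * gamma * H^2
= 0.5 * 0.39 * 17 * 7^2
= 162.435 kN/m
Arm = H / 3 = 7 / 3 = 2.3333 m
Mo = Pa * arm = Pa * H / 3 = 162.435 * 7 / 3 = 379.015 kN-m/m

379.015 kN-m/m


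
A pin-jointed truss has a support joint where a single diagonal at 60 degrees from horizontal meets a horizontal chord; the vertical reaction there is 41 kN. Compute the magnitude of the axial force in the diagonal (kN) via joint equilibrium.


At the joint, only the diagonal has a vertical component, so vertical equilibrium gives:
F * sin(60) = 41
F = 41 / sin(60)
= 41 / 0.866025
= 47.34 kN

47.34 kN


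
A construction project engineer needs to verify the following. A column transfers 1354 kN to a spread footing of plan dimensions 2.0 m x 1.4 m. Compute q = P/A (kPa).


A = 2.0 * 1.4 = 2.8 m^2
q = P / A = 1354 / 2.8
= 483.5714 kPa

483.5714 kPa


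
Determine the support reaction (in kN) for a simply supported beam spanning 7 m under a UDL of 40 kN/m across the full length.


Total load = w * L = 40 * 7 = 280 kN
By symmetry, each reaction R = total / 2 = 280 / 2 = 140.0 kN

140.0 kN


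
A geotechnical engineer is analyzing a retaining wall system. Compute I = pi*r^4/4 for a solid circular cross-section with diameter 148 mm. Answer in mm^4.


r = d / 2 = 148 / 2 = 74.0 mm
I = pi * r^4 / 4 = pi * 74.0^4 / 4
= 23551401.72 mm^4

23551401.72 mm^4


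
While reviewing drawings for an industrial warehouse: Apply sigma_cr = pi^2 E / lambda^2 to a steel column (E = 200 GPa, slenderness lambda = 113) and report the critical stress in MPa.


sigma_cr = pi^2 * E / lambda^2
= 9.8696 * 200000.0 / 113^2
= 9.8696 * 200000.0 / 12769
= 154.587 MPa

154.587 MPa


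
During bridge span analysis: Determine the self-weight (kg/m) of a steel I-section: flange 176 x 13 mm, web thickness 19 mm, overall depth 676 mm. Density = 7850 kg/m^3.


A_flanges = 2 * 176 * 13 = 4576 mm^2
A_web = (676 - 2 * 13) * 19 = 12350 mm^2
A_total = 4576 + 12350 = 16926 mm^2 = 0.016926 m^2
Weight = rho * A = 7850 * 0.016926 = 132.8691 kg/m

132.8691 kg/m


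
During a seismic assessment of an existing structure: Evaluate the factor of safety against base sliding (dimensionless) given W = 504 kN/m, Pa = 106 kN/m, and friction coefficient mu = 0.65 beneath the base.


Resisting force = mu * W = 0.65 * 504 = 327.6 kN/m
FOS = Resisting / Driving = 327.6 / 106
= 3.0906 (dimensionless)

3.0906 (dimensionless)


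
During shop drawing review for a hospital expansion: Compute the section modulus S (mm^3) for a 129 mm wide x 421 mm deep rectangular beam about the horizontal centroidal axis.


S = b * h^2 / 6
= 129 * 421^2 / 6
= 129 * 177241 / 6
= 3810681.5 mm^3

3810681.5 mm^3


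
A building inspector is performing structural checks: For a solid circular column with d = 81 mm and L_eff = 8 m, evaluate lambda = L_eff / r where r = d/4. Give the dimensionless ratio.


Radius of gyration r = d / 4 = 81 / 4 = 20.25 mm
L_eff = 8000.0 mm
Slenderness ratio = L / r = 8000.0 / 20.25 = 395.06 (dimensionless)

395.06 (dimensionless)


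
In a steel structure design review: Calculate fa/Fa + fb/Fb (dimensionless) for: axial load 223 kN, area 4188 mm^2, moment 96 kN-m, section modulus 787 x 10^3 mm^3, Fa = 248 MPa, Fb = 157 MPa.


f_a = P / A = 223000.0 / 4188 = 53.2474 MPa
f_b = M / S = 96000000.0 / 787000.0 = 121.9822 MPa
Ratio = f_a / Fa + f_b / Fb
= 53.2474 / 248 + 121.9822 / 157
= 0.9917 (dimensionless)

0.9917 (dimensionless)


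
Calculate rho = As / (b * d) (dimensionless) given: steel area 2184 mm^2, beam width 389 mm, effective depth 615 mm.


rho = As / (b * d)
= 2184 / (389 * 615)
= 2184 / 239235
= 0.009129 (dimensionless)

0.009129 (dimensionless)


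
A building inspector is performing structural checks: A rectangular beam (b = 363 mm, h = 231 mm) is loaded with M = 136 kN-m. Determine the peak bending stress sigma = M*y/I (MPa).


I = b * h^3 / 12 = 363 * 231^3 / 12 = 372873327.75 mm^4
y = h / 2 = 231 / 2 = 115.5 mm
M = 136 kN-m = 136000000.0 N-mm
sigma = M * y / I = 136000000.0 * 115.5 / 372873327.75
= 42.13 MPa

42.13 MPa


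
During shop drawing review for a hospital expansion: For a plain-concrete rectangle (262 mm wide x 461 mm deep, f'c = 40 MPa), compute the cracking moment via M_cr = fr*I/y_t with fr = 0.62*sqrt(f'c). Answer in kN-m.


fr = 0.62 * sqrt(40) = 0.62 * 6.3246 = 3.9212 MPa
I = 262 * 461^3 / 12 = 2139059285.17 mm^4
y_t = 230.5 mm
M_cr = fr * I / y_t = 3.9212 * 2139059285.17 / 230.5 N-mm
= 36.3893 kN-m

36.3893 kN-m


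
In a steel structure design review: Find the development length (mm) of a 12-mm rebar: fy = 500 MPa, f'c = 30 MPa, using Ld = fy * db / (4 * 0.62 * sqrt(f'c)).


Ld = (fy * db) / (4 * 0.62 * sqrt(f'c))
= (500 * 12) / (4 * 0.62 * sqrt(30))
= 6000 / 13.5835
= 441.71 mm

441.71 mm


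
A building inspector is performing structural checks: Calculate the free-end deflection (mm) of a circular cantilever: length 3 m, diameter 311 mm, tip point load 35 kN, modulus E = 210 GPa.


I = pi * d^4 / 64 = pi * 311^4 / 64 = 459210124.66 mm^4
L = 3000.0 mm, P = 35000.0 N, E = 210000.0 MPa
delta = P * L^3 / (3 * E * I)
= 35000.0 * 3000.0^3 / (3 * 210000.0 * 459210124.66)
= 3.2665 mm

3.2665 mm


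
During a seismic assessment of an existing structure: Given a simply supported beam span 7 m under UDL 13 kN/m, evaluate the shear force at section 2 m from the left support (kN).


R_A = w * L / 2 = 13 * 7 / 2 = 45.5 kN
V(x) = R_A - w * x = 45.5 - 13 * 2
= 19.5 kN

19.5 kN


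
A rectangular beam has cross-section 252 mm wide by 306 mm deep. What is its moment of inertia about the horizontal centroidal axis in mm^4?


I = b * h^3 / 12
= 252 * 306^3 / 12
= 252 * 28652616 / 12
= 601704936.0 mm^4

601704936.0 mm^4


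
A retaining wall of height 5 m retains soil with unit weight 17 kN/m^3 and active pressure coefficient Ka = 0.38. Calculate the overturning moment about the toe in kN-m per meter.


Pa = 0.5 * Ka * gamma * H^2
= 0.5 * 0.38 * 17 * 5^2
= 80.75 kN/m
Arm = H / 3 = 5 / 3 = 1.6667 m
Mo = Pa * arm = Pa * H / 3 = 80.75 * 5 / 3 = 134.5833 kN-m/m

134.5833 kN-m/m


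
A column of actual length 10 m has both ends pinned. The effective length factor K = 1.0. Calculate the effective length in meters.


L_eff = K * L
= 1.0 * 10
= 10.0 m

10.0 m


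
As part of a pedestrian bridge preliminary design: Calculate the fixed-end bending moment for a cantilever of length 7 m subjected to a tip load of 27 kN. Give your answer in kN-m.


For a cantilever with a point load at the free end:
M_max = P * L = 27 * 7 = 189 kN-m

189 kN-m


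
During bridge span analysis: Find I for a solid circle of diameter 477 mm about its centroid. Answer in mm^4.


r = d / 2 = 477 / 2 = 238.5 mm
I = pi * r^4 / 4 = pi * 238.5^4 / 4
= 2541226730.23 mm^4

2541226730.23 mm^4


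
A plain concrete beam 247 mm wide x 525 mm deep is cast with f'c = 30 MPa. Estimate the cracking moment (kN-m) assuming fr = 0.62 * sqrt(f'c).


fr = 0.62 * sqrt(30) = 0.62 * 5.4772 = 3.3959 MPa
I = 247 * 525^3 / 12 = 2978472656.25 mm^4
y_t = 262.5 mm
M_cr = fr * I / y_t = 3.3959 * 2978472656.25 / 262.5 N-mm
= 38.5316 kN-m

38.5316 kN-m


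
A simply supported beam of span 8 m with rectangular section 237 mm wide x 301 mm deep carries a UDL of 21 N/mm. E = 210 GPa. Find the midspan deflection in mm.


I = 237 * 301^3 / 12 = 538600294.75 mm^4
L = 8000.0 mm, w = 21 N/mm, E = 210000.0 MPa
delta = 5 * w * L^4 / (384 * E * I)
= 5 * 21 * 8000.0^4 / (384 * 210000.0 * 538600294.75)
= 9.9022 mm

9.9022 mm


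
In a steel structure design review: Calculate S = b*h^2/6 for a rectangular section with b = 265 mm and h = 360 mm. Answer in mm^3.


S = b * h^2 / 6
= 265 * 360^2 / 6
= 265 * 129600 / 6
= 5724000.0 mm^3

5724000.0 mm^3


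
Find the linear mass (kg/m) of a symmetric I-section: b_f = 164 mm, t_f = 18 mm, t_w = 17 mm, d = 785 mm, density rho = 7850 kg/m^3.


A_flanges = 2 * 164 * 18 = 5904 mm^2
A_web = (785 - 2 * 18) * 17 = 12733 mm^2
A_total = 5904 + 12733 = 18637 mm^2 = 0.018637 m^2
Weight = rho * A = 7850 * 0.018637 = 146.3005 kg/m

146.3005 kg/m


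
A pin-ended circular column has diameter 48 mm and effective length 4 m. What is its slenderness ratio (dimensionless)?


Radius of gyration r = d / 4 = 48 / 4 = 12.0 mm
L_eff = 4000.0 mm
Slenderness ratio = L / r = 4000.0 / 12.0 = 333.33 (dimensionless)

333.33 (dimensionless)


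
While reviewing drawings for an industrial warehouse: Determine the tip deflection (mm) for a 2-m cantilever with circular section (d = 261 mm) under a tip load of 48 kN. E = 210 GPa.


I = pi * d^4 / 64 = pi * 261^4 / 64 = 227788569.92 mm^4
L = 2000.0 mm, P = 48000.0 N, E = 210000.0 MPa
delta = P * L^3 / (3 * E * I)
= 48000.0 * 2000.0^3 / (3 * 210000.0 * 227788569.92)
= 2.6758 mm

2.6758 mm


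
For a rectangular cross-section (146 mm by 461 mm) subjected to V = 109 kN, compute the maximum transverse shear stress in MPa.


A = b * h = 146 * 461 = 67306 mm^2
V = 109 kN = 109000.0 N
tau_max = 1.5 * V / A = 1.5 * 109000.0 / 67306
= 2.4292 MPa

2.4292 MPa


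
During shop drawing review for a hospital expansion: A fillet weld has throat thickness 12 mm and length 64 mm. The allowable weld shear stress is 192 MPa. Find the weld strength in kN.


Strength = throat * length * allowable stress
= 12 * 64 * 192 N
= 147456 N
= 147.46 kN

147.46 kN


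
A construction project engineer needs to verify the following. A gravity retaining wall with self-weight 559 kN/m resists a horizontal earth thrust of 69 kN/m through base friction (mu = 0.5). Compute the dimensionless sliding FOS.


Resisting force = mu * W = 0.5 * 559 = 279.5 kN/m
FOS = Resisting / Driving = 279.5 / 69
= 4.0507 (dimensionless)

4.0507 (dimensionless)


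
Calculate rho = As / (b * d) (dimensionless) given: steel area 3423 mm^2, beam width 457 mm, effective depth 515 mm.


rho = As / (b * d)
= 3423 / (457 * 515)
= 3423 / 235355
= 0.014544 (dimensionless)

0.014544 (dimensionless)


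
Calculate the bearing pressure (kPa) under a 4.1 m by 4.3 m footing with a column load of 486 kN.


A = 4.1 * 4.3 = 17.63 m^2
q = P / A = 486 / 17.63
= 27.5666 kPa

27.5666 kPa


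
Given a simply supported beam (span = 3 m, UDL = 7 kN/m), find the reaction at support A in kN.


Total load = w * L = 7 * 3 = 21 kN
By symmetry, each reaction R = total / 2 = 21 / 2 = 10.5 kN

10.5 kN


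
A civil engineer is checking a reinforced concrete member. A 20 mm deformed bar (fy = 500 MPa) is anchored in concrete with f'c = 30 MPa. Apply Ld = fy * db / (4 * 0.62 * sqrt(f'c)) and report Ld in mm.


Ld = (fy * db) / (4 * 0.62 * sqrt(f'c))
= (500 * 20) / (4 * 0.62 * sqrt(30))
= 10000 / 13.5835
= 736.19 mm

736.19 mm


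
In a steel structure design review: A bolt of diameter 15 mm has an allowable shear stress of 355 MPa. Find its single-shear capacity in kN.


A = pi * d^2 / 4 = pi * 15^2 / 4 = 176.7146 mm^2
V = f_v * A / 1000 = 355 * 176.7146 / 1000
= 62.7337 kN

62.7337 kN


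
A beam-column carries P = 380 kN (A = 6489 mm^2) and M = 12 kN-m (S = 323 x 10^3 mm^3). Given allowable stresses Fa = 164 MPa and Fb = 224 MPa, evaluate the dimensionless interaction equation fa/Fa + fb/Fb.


f_a = P / A = 380000.0 / 6489 = 58.5606 MPa
f_b = M / S = 12000000.0 / 323000.0 = 37.1517 MPa
Ratio = f_a / Fa + f_b / Fb
= 58.5606 / 164 + 37.1517 / 224
= 0.5229 (dimensionless)

0.5229 (dimensionless)


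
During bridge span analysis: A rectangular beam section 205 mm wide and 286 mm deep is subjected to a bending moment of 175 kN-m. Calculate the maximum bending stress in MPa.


I = b * h^3 / 12 = 205 * 286^3 / 12 = 399641623.33 mm^4
y = h / 2 = 286 / 2 = 143.0 mm
M = 175 kN-m = 175000000.0 N-mm
sigma = M * y / I = 175000000.0 * 143.0 / 399641623.33
= 62.62 MPa

62.62 MPa


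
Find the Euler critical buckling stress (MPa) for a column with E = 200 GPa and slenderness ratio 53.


sigma_cr = pi^2 * E / lambda^2
= 9.8696 * 200000.0 / 53^2
= 9.8696 * 200000.0 / 2809
= 702.713 MPa

702.713 MPa


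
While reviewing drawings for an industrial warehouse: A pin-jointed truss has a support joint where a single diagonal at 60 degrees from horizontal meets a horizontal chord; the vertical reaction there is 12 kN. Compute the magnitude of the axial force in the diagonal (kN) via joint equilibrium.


At the joint, only the diagonal has a vertical component, so vertical equilibrium gives:
F * sin(60) = 12
F = 12 / sin(60)
= 12 / 0.866025
= 13.86 kN

13.86 kN


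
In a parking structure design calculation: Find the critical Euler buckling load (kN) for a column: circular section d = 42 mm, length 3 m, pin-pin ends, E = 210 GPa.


I = pi * d^4 / 64 = 152745.02 mm^4
L = 3000.0 mm
P_cr = pi^2 * E * I / L^2
= 9.8696 * 210000.0 * 152745.02 / 3000.0^2
= 35175.77 N = 35.1758 kN

35.1758 kN


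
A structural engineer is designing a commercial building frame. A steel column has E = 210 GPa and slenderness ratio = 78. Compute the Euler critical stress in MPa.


sigma_cr = pi^2 * E / lambda^2
= 9.8696 * 210000.0 / 78^2
= 9.8696 * 210000.0 / 6084
= 340.6668 MPa

340.6668 MPa


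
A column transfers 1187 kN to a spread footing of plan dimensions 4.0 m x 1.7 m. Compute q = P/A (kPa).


A = 4.0 * 1.7 = 6.8 m^2
q = P / A = 1187 / 6.8
= 174.5588 kPa

174.5588 kPa


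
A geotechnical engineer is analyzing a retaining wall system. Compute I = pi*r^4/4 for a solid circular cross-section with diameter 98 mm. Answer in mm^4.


r = d / 2 = 98 / 2 = 49.0 mm
I = pi * r^4 / 4 = pi * 49.0^4 / 4
= 4527664.12 mm^4

4527664.12 mm^4


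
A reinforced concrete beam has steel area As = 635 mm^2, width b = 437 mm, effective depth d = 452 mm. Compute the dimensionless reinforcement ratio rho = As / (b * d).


rho = As / (b * d)
= 635 / (437 * 452)
= 635 / 197524
= 0.003215 (dimensionless)

0.003215 (dimensionless)


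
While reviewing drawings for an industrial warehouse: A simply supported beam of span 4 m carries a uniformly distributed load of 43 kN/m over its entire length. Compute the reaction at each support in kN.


Total load = w * L = 43 * 4 = 172 kN
By symmetry, each reaction R = total / 2 = 172 / 2 = 86.0 kN

86.0 kN


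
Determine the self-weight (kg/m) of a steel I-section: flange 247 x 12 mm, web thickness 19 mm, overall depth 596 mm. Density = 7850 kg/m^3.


A_flanges = 2 * 247 * 12 = 5928 mm^2
A_web = (596 - 2 * 12) * 19 = 10868 mm^2
A_total = 5928 + 10868 = 16796 mm^2 = 0.016796 m^2
Weight = rho * A = 7850 * 0.016796 = 131.8486 kg/m

131.8486 kg/m


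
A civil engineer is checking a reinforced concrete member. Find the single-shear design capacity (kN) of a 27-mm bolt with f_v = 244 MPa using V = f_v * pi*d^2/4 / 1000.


A = pi * d^2 / 4 = pi * 27^2 / 4 = 572.5553 mm^2
V = f_v * A / 1000 = 244 * 572.5553 / 1000
= 139.7035 kN

139.7035 kN


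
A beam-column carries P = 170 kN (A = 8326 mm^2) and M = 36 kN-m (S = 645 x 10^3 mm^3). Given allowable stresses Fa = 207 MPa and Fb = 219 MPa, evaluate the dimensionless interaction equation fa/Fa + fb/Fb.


f_a = P / A = 170000.0 / 8326 = 20.418 MPa
f_b = M / S = 36000000.0 / 645000.0 = 55.814 MPa
Ratio = f_a / Fa + f_b / Fb
= 20.418 / 207 + 55.814 / 219
= 0.3535 (dimensionless)

0.3535 (dimensionless)


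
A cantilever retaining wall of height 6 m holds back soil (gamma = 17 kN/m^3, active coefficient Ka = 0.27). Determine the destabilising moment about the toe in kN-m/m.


Pa = 0.5 * Ka * gamma * H^2
= 0.5 * 0.27 * 17 * 6^2
= 82.62 kN/m
Arm = H / 3 = 6 / 3 = 2.0 m
Mo = Pa * arm = Pa * H / 3 = 82.62 * 6 / 3 = 165.24 kN-m/m

165.24 kN-m/m


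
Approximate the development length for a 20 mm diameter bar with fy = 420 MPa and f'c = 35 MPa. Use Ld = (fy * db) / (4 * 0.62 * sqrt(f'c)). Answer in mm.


Ld = (fy * db) / (4 * 0.62 * sqrt(f'c))
= (420 * 20) / (4 * 0.62 * sqrt(35))
= 8400 / 14.6719
= 572.52 mm

572.52 mm


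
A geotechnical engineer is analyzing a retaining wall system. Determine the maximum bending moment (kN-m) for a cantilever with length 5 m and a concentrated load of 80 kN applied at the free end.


For a cantilever with a point load at the free end:
M_max = P * L = 80 * 5 = 400 kN-m

400 kN-m


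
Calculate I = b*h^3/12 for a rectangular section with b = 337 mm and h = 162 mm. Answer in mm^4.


I = b * h^3 / 12
= 337 * 162^3 / 12
= 337 * 4251528 / 12
= 119397078.0 mm^4

119397078.0 mm^4


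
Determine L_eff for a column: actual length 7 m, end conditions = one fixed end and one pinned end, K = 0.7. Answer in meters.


L_eff = K * L
= 0.7 * 7
= 4.9 m

4.9 m


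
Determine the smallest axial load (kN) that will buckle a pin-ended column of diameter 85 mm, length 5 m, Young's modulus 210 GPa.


I = pi * d^4 / 64 = 2562392.19 mm^4
L = 5000.0 mm
P_cr = pi^2 * E * I / L^2
= 9.8696 * 210000.0 * 2562392.19 / 5000.0^2
= 212434.3 N = 212.4343 kN

212.4343 kN


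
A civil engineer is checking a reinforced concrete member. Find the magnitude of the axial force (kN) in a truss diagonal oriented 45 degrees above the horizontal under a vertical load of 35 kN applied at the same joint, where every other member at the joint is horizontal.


At the joint, only the diagonal has a vertical component, so vertical equilibrium gives:
F * sin(45) = 35
F = 35 / sin(45)
= 35 / 0.707107
= 49.5 kN

49.5 kN


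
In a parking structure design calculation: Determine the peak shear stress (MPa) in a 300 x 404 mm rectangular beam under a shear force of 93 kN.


A = b * h = 300 * 404 = 121200 mm^2
V = 93 kN = 93000.0 N
tau_max = 1.5 * V / A = 1.5 * 93000.0 / 121200
= 1.151 MPa

1.151 MPa


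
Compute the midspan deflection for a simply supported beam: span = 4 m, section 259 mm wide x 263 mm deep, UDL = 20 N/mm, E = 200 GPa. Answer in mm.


I = 259 * 263^3 / 12 = 392632064.42 mm^4
L = 4000.0 mm, w = 20 N/mm, E = 200000.0 MPa
delta = 5 * w * L^4 / (384 * E * I)
= 5 * 20 * 4000.0^4 / (384 * 200000.0 * 392632064.42)
= 0.849 mm

0.849 mm


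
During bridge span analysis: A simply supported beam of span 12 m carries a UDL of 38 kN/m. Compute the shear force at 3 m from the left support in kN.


R_A = w * L / 2 = 38 * 12 / 2 = 228.0 kN
V(x) = R_A - w * x = 228.0 - 38 * 3
= 114.0 kN

114.0 kN


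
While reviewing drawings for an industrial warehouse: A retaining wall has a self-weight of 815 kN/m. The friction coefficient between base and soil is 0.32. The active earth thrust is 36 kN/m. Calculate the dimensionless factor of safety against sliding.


Resisting force = mu * W = 0.32 * 815 = 260.8 kN/m
FOS = Resisting / Driving = 260.8 / 36
= 7.2444 (dimensionless)

7.2444 (dimensionless)


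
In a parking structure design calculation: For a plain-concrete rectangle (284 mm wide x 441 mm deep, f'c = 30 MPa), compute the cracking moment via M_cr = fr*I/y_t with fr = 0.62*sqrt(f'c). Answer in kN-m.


fr = 0.62 * sqrt(30) = 0.62 * 5.4772 = 3.3959 MPa
I = 284 * 441^3 / 12 = 2029798197.0 mm^4
y_t = 220.5 mm
M_cr = fr * I / y_t = 3.3959 * 2029798197.0 / 220.5 N-mm
= 31.2605 kN-m

31.2605 kN-m


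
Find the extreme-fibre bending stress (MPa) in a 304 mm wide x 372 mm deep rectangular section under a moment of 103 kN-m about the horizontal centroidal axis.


I = b * h^3 / 12 = 304 * 372^3 / 12 = 1304130816.0 mm^4
y = h / 2 = 372 / 2 = 186.0 mm
M = 103 kN-m = 103000000.0 N-mm
sigma = M * y / I = 103000000.0 * 186.0 / 1304130816.0
= 14.69 MPa

14.69 MPa


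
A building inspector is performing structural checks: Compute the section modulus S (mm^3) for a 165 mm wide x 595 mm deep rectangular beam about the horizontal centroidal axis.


S = b * h^2 / 6
= 165 * 595^2 / 6
= 165 * 354025 / 6
= 9735687.5 mm^3

9735687.5 mm^3


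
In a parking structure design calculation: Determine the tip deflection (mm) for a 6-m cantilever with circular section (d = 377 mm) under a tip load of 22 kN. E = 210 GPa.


I = pi * d^4 / 64 = pi * 377^4 / 64 = 991597217.73 mm^4
L = 6000.0 mm, P = 22000.0 N, E = 210000.0 MPa
delta = P * L^3 / (3 * E * I)
= 22000.0 * 6000.0^3 / (3 * 210000.0 * 991597217.73)
= 7.6068 mm

7.6068 mm


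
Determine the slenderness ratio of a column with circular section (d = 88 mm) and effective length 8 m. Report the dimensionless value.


Radius of gyration r = d / 4 = 88 / 4 = 22.0 mm
L_eff = 8000.0 mm
Slenderness ratio = L / r = 8000.0 / 22.0 = 363.64 (dimensionless)

363.64 (dimensionless)


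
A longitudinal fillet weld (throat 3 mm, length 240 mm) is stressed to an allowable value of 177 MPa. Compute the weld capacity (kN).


Strength = throat * length * allowable stress
= 3 * 240 * 177 N
= 127440 N
= 127.44 kN

127.44 kN


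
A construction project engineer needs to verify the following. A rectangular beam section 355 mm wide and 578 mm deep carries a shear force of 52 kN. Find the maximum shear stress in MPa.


A = b * h = 355 * 578 = 205190 mm^2
V = 52 kN = 52000.0 N
tau_max = 1.5 * V / A = 1.5 * 52000.0 / 205190
= 0.3801 MPa

0.3801 MPa


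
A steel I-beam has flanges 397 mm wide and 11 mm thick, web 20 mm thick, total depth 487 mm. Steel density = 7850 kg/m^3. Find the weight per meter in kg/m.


A_flanges = 2 * 397 * 11 = 8734 mm^2
A_web = (487 - 2 * 11) * 20 = 9300 mm^2
A_total = 8734 + 9300 = 18034 mm^2 = 0.018034 m^2
Weight = rho * A = 7850 * 0.018034 = 141.5669 kg/m

141.5669 kg/m


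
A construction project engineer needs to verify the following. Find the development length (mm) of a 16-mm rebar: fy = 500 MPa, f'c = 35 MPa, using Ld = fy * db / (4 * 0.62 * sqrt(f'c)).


Ld = (fy * db) / (4 * 0.62 * sqrt(f'c))
= (500 * 16) / (4 * 0.62 * sqrt(35))
= 8000 / 14.6719
= 545.26 mm

545.26 mm


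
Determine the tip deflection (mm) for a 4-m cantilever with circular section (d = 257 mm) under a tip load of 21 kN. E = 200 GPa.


I = pi * d^4 / 64 = pi * 257^4 / 64 = 214142265.05 mm^4
L = 4000.0 mm, P = 21000.0 N, E = 200000.0 MPa
delta = P * L^3 / (3 * E * I)
= 21000.0 * 4000.0^3 / (3 * 200000.0 * 214142265.05)
= 10.4603 mm

10.4603 mm


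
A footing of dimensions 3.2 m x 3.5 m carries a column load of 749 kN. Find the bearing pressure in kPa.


A = 3.2 * 3.5 = 11.2 m^2
q = P / A = 749 / 11.2
= 66.875 kPa

66.875 kPa


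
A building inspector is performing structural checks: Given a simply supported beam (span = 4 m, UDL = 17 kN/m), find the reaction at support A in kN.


Total load = w * L = 17 * 4 = 68 kN
By symmetry, each reaction R = total / 2 = 68 / 2 = 34.0 kN

34.0 kN


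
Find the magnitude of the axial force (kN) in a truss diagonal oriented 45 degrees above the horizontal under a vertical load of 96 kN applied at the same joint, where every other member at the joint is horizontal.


At the joint, only the diagonal has a vertical component, so vertical equilibrium gives:
F * sin(45) = 96
F = 96 / sin(45)
= 96 / 0.707107
= 135.76 kN

135.76 kN


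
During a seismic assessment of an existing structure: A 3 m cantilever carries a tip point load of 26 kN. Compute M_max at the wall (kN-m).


For a cantilever with a point load at the free end:
M_max = P * L = 26 * 3 = 78 kN-m

78 kN-m


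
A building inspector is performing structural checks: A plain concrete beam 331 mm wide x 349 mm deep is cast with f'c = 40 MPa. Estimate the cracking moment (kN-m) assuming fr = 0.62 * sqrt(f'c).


fr = 0.62 * sqrt(40) = 0.62 * 6.3246 = 3.9212 MPa
I = 331 * 349^3 / 12 = 1172527476.58 mm^4
y_t = 174.5 mm
M_cr = fr * I / y_t = 3.9212 * 1172527476.58 / 174.5 N-mm
= 26.3481 kN-m

26.3481 kN-m


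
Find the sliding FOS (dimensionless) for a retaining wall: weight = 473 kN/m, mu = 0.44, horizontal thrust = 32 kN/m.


Resisting force = mu * W = 0.44 * 473 = 208.12 kN/m
FOS = Resisting / Driving = 208.12 / 32
= 6.5038 (dimensionless)

6.5038 (dimensionless)


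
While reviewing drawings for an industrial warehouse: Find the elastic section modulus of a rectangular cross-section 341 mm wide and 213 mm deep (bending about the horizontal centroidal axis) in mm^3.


S = b * h^2 / 6
= 341 * 213^2 / 6
= 341 * 45369 / 6
= 2578471.5 mm^3

2578471.5 mm^3


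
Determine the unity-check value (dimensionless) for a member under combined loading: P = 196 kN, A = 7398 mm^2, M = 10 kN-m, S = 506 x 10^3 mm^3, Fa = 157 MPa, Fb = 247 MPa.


f_a = P / A = 196000.0 / 7398 = 26.4936 MPa
f_b = M / S = 10000000.0 / 506000.0 = 19.7628 MPa
Ratio = f_a / Fa + f_b / Fb
= 26.4936 / 157 + 19.7628 / 247
= 0.2488 (dimensionless)

0.2488 (dimensionless)


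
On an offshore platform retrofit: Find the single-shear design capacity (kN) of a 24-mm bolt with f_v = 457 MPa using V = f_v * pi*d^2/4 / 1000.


A = pi * d^2 / 4 = pi * 24^2 / 4 = 452.3893 mm^2
V = f_v * A / 1000 = 457 * 452.3893 / 1000
= 206.7419 kN

206.7419 kN


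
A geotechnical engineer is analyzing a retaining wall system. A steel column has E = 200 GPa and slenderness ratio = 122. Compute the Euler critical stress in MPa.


sigma_cr = pi^2 * E / lambda^2
= 9.8696 * 200000.0 / 122^2
= 9.8696 * 200000.0 / 14884
= 132.6203 MPa

132.6203 MPa


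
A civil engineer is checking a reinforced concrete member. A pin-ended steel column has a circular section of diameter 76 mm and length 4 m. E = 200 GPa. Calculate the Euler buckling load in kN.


I = pi * d^4 / 64 = 1637661.98 mm^4
L = 4000.0 mm
P_cr = pi^2 * E * I / L^2
= 9.8696 * 200000.0 * 1637661.98 / 4000.0^2
= 202038.45 N = 202.0384 kN

202.0384 kN


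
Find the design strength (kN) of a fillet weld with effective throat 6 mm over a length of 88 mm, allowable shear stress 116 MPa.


Strength = throat * length * allowable stress
= 6 * 88 * 116 N
= 61248 N
= 61.25 kN

61.25 kN


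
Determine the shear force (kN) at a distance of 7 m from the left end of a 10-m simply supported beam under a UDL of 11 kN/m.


R_A = w * L / 2 = 11 * 10 / 2 = 55.0 kN
V(x) = R_A - w * x = 55.0 - 11 * 7
= -22.0 kN

-22.0 kN


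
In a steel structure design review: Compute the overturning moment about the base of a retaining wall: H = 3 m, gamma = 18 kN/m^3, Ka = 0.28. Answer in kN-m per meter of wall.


Pa = 0.5 * Ka * gamma * H^2
= 0.5 * 0.28 * 18 * 3^2
= 22.68 kN/m
Arm = H / 3 = 3 / 3 = 1.0 m
Mo = Pa * arm = Pa * H / 3 = 22.68 * 3 / 3 = 22.68 kN-m/m

22.68 kN-m/m


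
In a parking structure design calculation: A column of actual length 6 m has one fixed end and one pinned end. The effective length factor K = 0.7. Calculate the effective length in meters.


L_eff = K * L
= 0.7 * 6
= 4.2 m

4.2 m


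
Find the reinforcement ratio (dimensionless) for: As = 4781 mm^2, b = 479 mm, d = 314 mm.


rho = As / (b * d)
= 4781 / (479 * 314)
= 4781 / 150406
= 0.031787 (dimensionless)

0.031787 (dimensionless)


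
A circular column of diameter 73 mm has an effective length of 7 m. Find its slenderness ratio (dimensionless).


Radius of gyration r = d / 4 = 73 / 4 = 18.25 mm
L_eff = 7000.0 mm
Slenderness ratio = L / r = 7000.0 / 18.25 = 383.56 (dimensionless)

383.56 (dimensionless)


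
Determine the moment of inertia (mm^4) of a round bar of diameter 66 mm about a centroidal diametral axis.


r = d / 2 = 66 / 2 = 33.0 mm
I = pi * r^4 / 4 = pi * 33.0^4 / 4
= 931420.18 mm^4

931420.18 mm^4


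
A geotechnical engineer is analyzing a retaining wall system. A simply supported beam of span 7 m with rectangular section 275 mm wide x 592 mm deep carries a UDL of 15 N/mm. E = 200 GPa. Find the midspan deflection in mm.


I = 275 * 592^3 / 12 = 4754628266.67 mm^4
L = 7000.0 mm, w = 15 N/mm, E = 200000.0 MPa
delta = 5 * w * L^4 / (384 * E * I)
= 5 * 15 * 7000.0^4 / (384 * 200000.0 * 4754628266.67)
= 0.4931 mm

0.4931 mm


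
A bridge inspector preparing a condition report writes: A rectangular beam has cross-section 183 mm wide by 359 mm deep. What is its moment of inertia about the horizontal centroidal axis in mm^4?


I = b * h^3 / 12
= 183 * 359^3 / 12
= 183 * 46268279 / 12
= 705591254.75 mm^4

705591254.75 mm^4


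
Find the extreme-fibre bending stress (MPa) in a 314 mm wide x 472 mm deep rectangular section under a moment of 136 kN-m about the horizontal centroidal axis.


I = b * h^3 / 12 = 314 * 472^3 / 12 = 2751530922.67 mm^4
y = h / 2 = 472 / 2 = 236.0 mm
M = 136 kN-m = 136000000.0 N-mm
sigma = M * y / I = 136000000.0 * 236.0 / 2751530922.67
= 11.66 MPa

11.66 MPa


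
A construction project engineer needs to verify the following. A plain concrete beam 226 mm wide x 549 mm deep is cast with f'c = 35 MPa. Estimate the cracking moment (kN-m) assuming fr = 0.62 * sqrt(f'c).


fr = 0.62 * sqrt(35) = 0.62 * 5.9161 = 3.668 MPa
I = 226 * 549^3 / 12 = 3116335639.5 mm^4
y_t = 274.5 mm
M_cr = fr * I / y_t = 3.668 * 3116335639.5 / 274.5 N-mm
= 41.6416 kN-m

41.6416 kN-m


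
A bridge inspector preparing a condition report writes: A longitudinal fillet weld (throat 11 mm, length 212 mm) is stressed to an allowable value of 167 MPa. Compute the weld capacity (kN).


Strength = throat * length * allowable stress
= 11 * 212 * 167 N
= 389444 N
= 389.44 kN

389.44 kN


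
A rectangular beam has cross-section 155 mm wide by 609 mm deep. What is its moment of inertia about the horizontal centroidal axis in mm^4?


I = b * h^3 / 12
= 155 * 609^3 / 12
= 155 * 225866529 / 12
= 2917442666.25 mm^4

2917442666.25 mm^4


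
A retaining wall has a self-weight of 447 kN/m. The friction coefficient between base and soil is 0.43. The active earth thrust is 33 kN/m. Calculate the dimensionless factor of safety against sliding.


Resisting force = mu * W = 0.43 * 447 = 192.21 kN/m
FOS = Resisting / Driving = 192.21 / 33
= 5.8245 (dimensionless)

5.8245 (dimensionless)


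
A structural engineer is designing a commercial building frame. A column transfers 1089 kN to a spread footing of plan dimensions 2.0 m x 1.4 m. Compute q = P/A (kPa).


A = 2.0 * 1.4 = 2.8 m^2
q = P / A = 1089 / 2.8
= 388.9286 kPa

388.9286 kPa


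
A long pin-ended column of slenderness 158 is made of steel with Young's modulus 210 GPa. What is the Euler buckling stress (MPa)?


sigma_cr = pi^2 * E / lambda^2
= 9.8696 * 210000.0 / 158^2
= 9.8696 * 210000.0 / 24964
= 83.0242 MPa

83.0242 MPa


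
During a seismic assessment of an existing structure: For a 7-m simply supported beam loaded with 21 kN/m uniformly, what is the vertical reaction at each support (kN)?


Total load = w * L = 21 * 7 = 147 kN
By symmetry, each reaction R = total / 2 = 147 / 2 = 73.5 kN

73.5 kN


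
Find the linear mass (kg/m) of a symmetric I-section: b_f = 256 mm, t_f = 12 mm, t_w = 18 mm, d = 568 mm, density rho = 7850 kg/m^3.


A_flanges = 2 * 256 * 12 = 6144 mm^2
A_web = (568 - 2 * 12) * 18 = 9792 mm^2
A_total = 6144 + 9792 = 15936 mm^2 = 0.015936 m^2
Weight = rho * A = 7850 * 0.015936 = 125.0976 kg/m

125.0976 kg/m


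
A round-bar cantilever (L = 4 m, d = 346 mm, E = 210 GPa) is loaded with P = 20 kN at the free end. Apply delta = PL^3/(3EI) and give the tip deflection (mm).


I = pi * d^4 / 64 = pi * 346^4 / 64 = 703516510.07 mm^4
L = 4000.0 mm, P = 20000.0 N, E = 210000.0 MPa
delta = P * L^3 / (3 * E * I)
= 20000.0 * 4000.0^3 / (3 * 210000.0 * 703516510.07)
= 2.888 mm

2.888 mm


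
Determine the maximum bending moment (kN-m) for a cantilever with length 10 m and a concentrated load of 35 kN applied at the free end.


For a cantilever with a point load at the free end:
M_max = P * L = 35 * 10 = 350 kN-m

350 kN-m


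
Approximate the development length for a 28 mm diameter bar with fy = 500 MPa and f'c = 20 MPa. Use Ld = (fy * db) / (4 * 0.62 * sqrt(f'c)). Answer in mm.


Ld = (fy * db) / (4 * 0.62 * sqrt(f'c))
= (500 * 28) / (4 * 0.62 * sqrt(20))
= 14000 / 11.0909
= 1262.3 mm

1262.3 mm


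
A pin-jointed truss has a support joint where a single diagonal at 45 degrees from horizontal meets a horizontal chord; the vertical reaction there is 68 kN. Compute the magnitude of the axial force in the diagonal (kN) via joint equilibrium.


At the joint, only the diagonal has a vertical component, so vertical equilibrium gives:
F * sin(45) = 68
F = 68 / sin(45)
= 68 / 0.707107
= 96.17 kN

96.17 kN


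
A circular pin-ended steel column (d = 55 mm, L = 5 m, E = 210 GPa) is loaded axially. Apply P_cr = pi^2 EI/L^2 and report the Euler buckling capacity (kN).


I = pi * d^4 / 64 = 449180.25 mm^4
L = 5000.0 mm
P_cr = pi^2 * E * I / L^2
= 9.8696 * 210000.0 * 449180.25 / 5000.0^2
= 37239.14 N = 37.2391 kN

37.2391 kN


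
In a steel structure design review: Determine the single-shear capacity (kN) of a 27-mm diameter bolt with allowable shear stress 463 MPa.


A = pi * d^2 / 4 = pi * 27^2 / 4 = 572.5553 mm^2
V = f_v * A / 1000 = 463 * 572.5553 / 1000
= 265.0931 kN

265.0931 kN


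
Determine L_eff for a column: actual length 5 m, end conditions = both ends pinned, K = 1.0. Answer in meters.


L_eff = K * L
= 1.0 * 5
= 5.0 m

5.0 m


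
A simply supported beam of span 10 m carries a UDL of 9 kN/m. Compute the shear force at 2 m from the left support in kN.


R_A = w * L / 2 = 9 * 10 / 2 = 45.0 kN
V(x) = R_A - w * x = 45.0 - 9 * 2
= 27.0 kN

27.0 kN


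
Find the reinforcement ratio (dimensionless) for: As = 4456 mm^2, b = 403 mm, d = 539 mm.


rho = As / (b * d)
= 4456 / (403 * 539)
= 4456 / 217217
= 0.020514 (dimensionless)

0.020514 (dimensionless)


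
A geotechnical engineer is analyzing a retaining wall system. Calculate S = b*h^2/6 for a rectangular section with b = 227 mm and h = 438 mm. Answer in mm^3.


S = b * h^2 / 6
= 227 * 438^2 / 6
= 227 * 191844 / 6
= 7258098.0 mm^3

7258098.0 mm^3


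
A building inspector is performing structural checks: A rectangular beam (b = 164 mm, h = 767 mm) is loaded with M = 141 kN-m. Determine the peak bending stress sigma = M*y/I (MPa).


I = b * h^3 / 12 = 164 * 767^3 / 12 = 6166641394.33 mm^4
y = h / 2 = 767 / 2 = 383.5 mm
M = 141 kN-m = 141000000.0 N-mm
sigma = M * y / I = 141000000.0 * 383.5 / 6166641394.33
= 8.77 MPa

8.77 MPa


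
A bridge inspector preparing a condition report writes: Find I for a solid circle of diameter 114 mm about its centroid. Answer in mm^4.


r = d / 2 = 114 / 2 = 57.0 mm
I = pi * r^4 / 4 = pi * 57.0^4 / 4
= 8290663.8 mm^4

8290663.8 mm^4


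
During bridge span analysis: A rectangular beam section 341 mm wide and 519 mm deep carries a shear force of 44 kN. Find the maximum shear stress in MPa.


A = b * h = 341 * 519 = 176979 mm^2
V = 44 kN = 44000.0 N
tau_max = 1.5 * V / A = 1.5 * 44000.0 / 176979
= 0.3729 MPa

0.3729 MPa
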